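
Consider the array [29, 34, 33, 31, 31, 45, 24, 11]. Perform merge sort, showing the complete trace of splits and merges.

Merge sort trace:

Split: [29, 34, 33, 31, 31, 45, 24, 11] -> [29, 34, 33, 31] and [31, 45, 24, 11]
  Split: [29, 34, 33, 31] -> [29, 34] and [33, 31]
    Split: [29, 34] -> [29] and [34]
    Merge: [29] + [34] -> [29, 34]
    Split: [33, 31] -> [33] and [31]
    Merge: [33] + [31] -> [31, 33]
  Merge: [29, 34] + [31, 33] -> [29, 31, 33, 34]
  Split: [31, 45, 24, 11] -> [31, 45] and [24, 11]
    Split: [31, 45] -> [31] and [45]
    Merge: [31] + [45] -> [31, 45]
    Split: [24, 11] -> [24] and [11]
    Merge: [24] + [11] -> [11, 24]
  Merge: [31, 45] + [11, 24] -> [11, 24, 31, 45]
Merge: [29, 31, 33, 34] + [11, 24, 31, 45] -> [11, 24, 29, 31, 31, 33, 34, 45]

Final sorted array: [11, 24, 29, 31, 31, 33, 34, 45]

The merge sort proceeds by recursively splitting the array and merging sorted halves.
After all merges, the sorted array is [11, 24, 29, 31, 31, 33, 34, 45].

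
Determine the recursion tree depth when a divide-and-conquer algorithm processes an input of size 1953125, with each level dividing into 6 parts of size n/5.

For divide and conquer with division factor 5:

Problem sizes at each level:
Level 0: 1953125
Level 1: 390625
Level 2: 78125
Level 3: 15625
Level 4: 3125
Level 5: 625
Level 6: 125
Level 7: 25
Level 8: 5
Level 9: 1

The root is level 0 and the size-1 base case is level 9 (the tree spans levels 0 through 9, i.e. 10 levels counting the root), so the depth is the number of divisions: log_5(1953125) = 9

The recursion tree depth is log_5(1953125) = 9. At each level, the problem size is divided by 5, so it takes 9 divisions to reduce to a base case of size 1. The algorithm makes 6 recursive calls at each level.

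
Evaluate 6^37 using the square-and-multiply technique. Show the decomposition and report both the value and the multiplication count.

Computing 6^37 by squaring (build up from 6^1; each line after the first costs one multiplication):

6^1 = 6
6^2 = (6^1)^2 = 6^2 = 36
6^4 = (6^2)^2 = 36^2 = 1296
6^8 = (6^4)^2 = 1296^2 = 1679616
6^9 = 6 * 6^8 = 6 * 1679616 = 10077696
6^18 = (6^9)^2 = 10077696^2 = 101559956668416
6^36 = (6^18)^2 = 101559956668416^2 = 10314424798490535546171949056
6^37 = 6 * 6^36 = 6 * 10314424798490535546171949056 = 61886548790943213277031694336

Result: 61886548790943213277031694336
Multiplications needed: 7 (7 lines after 6^1)

6^37 = 61886548790943213277031694336. Using exponentiation by squaring, this requires 7 multiplications. The key idea: if the exponent is even, square the half-power; if odd, multiply by the base once.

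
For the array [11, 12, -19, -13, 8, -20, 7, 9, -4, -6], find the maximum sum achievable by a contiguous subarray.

Using Kadane's algorithm on [11, 12, -19, -13, 8, -20, 7, 9, -4, -6]:

Scanning through the array:
Position 1 (value 12): max_ending_here = 23, max_so_far = 23
Position 2 (value -19): max_ending_here = 4, max_so_far = 23
Position 3 (value -13): max_ending_here = -9, max_so_far = 23
Position 4 (value 8): max_ending_here = 8, max_so_far = 23
Position 5 (value -20): max_ending_here = -12, max_so_far = 23
Position 6 (value 7): max_ending_here = 7, max_so_far = 23
Position 7 (value 9): max_ending_here = 16, max_so_far = 23
Position 8 (value -4): max_ending_here = 12, max_so_far = 23
Position 9 (value -6): max_ending_here = 6, max_so_far = 23

Maximum subarray: [11, 12]
Maximum sum: 23

The maximum subarray is [11, 12] with sum 23. This subarray runs from index 0 to index 1.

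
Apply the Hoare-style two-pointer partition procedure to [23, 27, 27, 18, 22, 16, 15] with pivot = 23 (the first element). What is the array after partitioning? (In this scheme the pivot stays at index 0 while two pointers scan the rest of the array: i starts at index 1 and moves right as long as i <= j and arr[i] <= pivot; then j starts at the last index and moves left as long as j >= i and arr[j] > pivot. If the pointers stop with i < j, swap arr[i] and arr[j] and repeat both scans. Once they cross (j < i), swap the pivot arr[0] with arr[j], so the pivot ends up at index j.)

Hoare-style two-pointer partition with pivot = 23:

Initial array: [23, 27, 27, 18, 22, 16, 15]

Pointers start at i = 1, j = 6.
i stops at index 1 (arr[1]=27 > 23), j stops at index 6 (arr[6]=15 <= 23): swap arr[1] and arr[6], array becomes [23, 15, 27, 18, 22, 16, 27]
i stops at index 2 (arr[2]=27 > 23), j stops at index 5 (arr[5]=16 <= 23): swap arr[2] and arr[5], array becomes [23, 15, 16, 18, 22, 27, 27]
i ends at 5, j ends at 4: the pointers have crossed (j < i), so scanning stops.

Swap pivot arr[0] with arr[4] to place pivot at position 4: [22, 15, 16, 18, 23, 27, 27]
Pivot position: 4

After partitioning with pivot 23, the array becomes [22, 15, 16, 18, 23, 27, 27]. The pivot is placed at index 4. All elements to the left of the pivot are <= 23, and all elements to the right are > 23.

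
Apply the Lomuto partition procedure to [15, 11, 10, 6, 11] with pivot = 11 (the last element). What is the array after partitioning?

Lomuto partition with pivot = 11:

Initial array: [15, 11, 10, 6, 11]

arr[0]=15 > 11: no swap
arr[1]=11 <= 11: swap with position 0, array becomes [11, 15, 10, 6, 11]
arr[2]=10 <= 11: swap with position 1, array becomes [11, 10, 15, 6, 11]
arr[3]=6 <= 11: swap with position 2, array becomes [11, 10, 6, 15, 11]

Place pivot at position 3: [11, 10, 6, 11, 15]
Pivot position: 3

After partitioning with pivot 11, the array becomes [11, 10, 6, 11, 15]. The pivot is placed at index 3. All elements to the left of the pivot are <= 11, and all elements to the right are > 11.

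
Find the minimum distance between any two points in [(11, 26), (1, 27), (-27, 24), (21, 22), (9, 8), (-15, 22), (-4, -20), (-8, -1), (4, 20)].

Computing all pairwise distances among 9 points:

d((11, 26), (1, 27)) = 10.0499
d((11, 26), (-27, 24)) = 38.0526
d((11, 26), (21, 22)) = 10.7703
d((11, 26), (9, 8)) = 18.1108
d((11, 26), (-15, 22)) = 26.3059
d((11, 26), (-4, -20)) = 48.3839
d((11, 26), (-8, -1)) = 33.0151
d((11, 26), (4, 20)) = 9.2195
d((1, 27), (-27, 24)) = 28.1603
d((1, 27), (21, 22)) = 20.6155
d((1, 27), (9, 8)) = 20.6155
d((1, 27), (-15, 22)) = 16.7631
d((1, 27), (-4, -20)) = 47.2652
d((1, 27), (-8, -1)) = 29.4109
d((1, 27), (4, 20)) = 7.6158 <-- minimum
d((-27, 24), (21, 22)) = 48.0416
d((-27, 24), (9, 8)) = 39.3954
d((-27, 24), (-15, 22)) = 12.1655
d((-27, 24), (-4, -20)) = 49.6488
d((-27, 24), (-8, -1)) = 31.4006
d((-27, 24), (4, 20)) = 31.257
d((21, 22), (9, 8)) = 18.4391
d((21, 22), (-15, 22)) = 36.0
d((21, 22), (-4, -20)) = 48.8774
d((21, 22), (-8, -1)) = 37.0135
d((21, 22), (4, 20)) = 17.1172
d((9, 8), (-15, 22)) = 27.7849
d((9, 8), (-4, -20)) = 30.8707
d((9, 8), (-8, -1)) = 19.2354
d((9, 8), (4, 20)) = 13.0
d((-15, 22), (-4, -20)) = 43.4166
d((-15, 22), (-8, -1)) = 24.0416
d((-15, 22), (4, 20)) = 19.105
d((-4, -20), (-8, -1)) = 19.4165
d((-4, -20), (4, 20)) = 40.7922
d((-8, -1), (4, 20)) = 24.1868

Closest pair: (1, 27) and (4, 20) with distance 7.6158

The closest pair is (1, 27) and (4, 20) with Euclidean distance 7.6158. For 9 points, brute-force pairwise comparison is shown above. For large n, the divide-and-conquer algorithm (sort by x, recurse on halves, check the dividing strip) achieves O(n log n).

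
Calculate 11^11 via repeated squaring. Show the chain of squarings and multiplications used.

Computing 11^11 by squaring (build up from 11^1; each line after the first costs one multiplication):

11^1 = 11
11^2 = (11^1)^2 = 11^2 = 121
11^4 = (11^2)^2 = 121^2 = 14641
11^5 = 11 * 11^4 = 11 * 14641 = 161051
11^10 = (11^5)^2 = 161051^2 = 25937424601
11^11 = 11 * 11^10 = 11 * 25937424601 = 285311670611

Result: 285311670611
Multiplications needed: 5 (5 lines after 11^1)

11^11 = 285311670611. Using exponentiation by squaring, this requires 5 multiplications. The key idea: if the exponent is even, square the half-power; if odd, multiply by the base once.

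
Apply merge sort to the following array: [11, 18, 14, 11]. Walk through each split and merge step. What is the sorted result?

Merge sort trace:

Split: [11, 18, 14, 11] -> [11, 18] and [14, 11]
  Split: [11, 18] -> [11] and [18]
  Merge: [11] + [18] -> [11, 18]
  Split: [14, 11] -> [14] and [11]
  Merge: [14] + [11] -> [11, 14]
Merge: [11, 18] + [11, 14] -> [11, 11, 14, 18]

Final sorted array: [11, 11, 14, 18]

The merge sort proceeds by recursively splitting the array and merging sorted halves.
After all merges, the sorted array is [11, 11, 14, 18].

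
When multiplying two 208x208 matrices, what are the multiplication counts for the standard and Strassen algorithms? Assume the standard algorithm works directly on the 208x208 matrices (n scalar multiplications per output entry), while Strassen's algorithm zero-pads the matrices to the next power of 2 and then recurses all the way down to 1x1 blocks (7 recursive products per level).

Matrix multiplication for 208x208 matrices:

Strassen's algorithm requires power-of-2 dimensions. Pad 208x208 to 256x256 (next power of 2).

Standard algorithm: 208^3 = 8998912 multiplications
Strassen's algorithm: 7^(log2(256)) = 7^8 = 5764801 multiplications
Savings: 8998912 - 5764801 = 3234111 multiplications

Standard: 8998912 multiplications (208^3). Strassen: 5764801 multiplications (7^8, after padding to 256x256). Strassen reduces 8 recursive multiplications to 7 at each level.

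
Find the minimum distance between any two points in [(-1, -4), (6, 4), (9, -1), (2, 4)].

Computing all pairwise distances among 4 points:

d((-1, -4), (6, 4)) = 10.6301
d((-1, -4), (9, -1)) = 10.4403
d((-1, -4), (2, 4)) = 8.544
d((6, 4), (9, -1)) = 5.831
d((6, 4), (2, 4)) = 4.0 <-- minimum
d((9, -1), (2, 4)) = 8.6023

Closest pair: (6, 4) and (2, 4) with distance 4.0

The closest pair is (6, 4) and (2, 4) with Euclidean distance 4.0. For 4 points, brute-force pairwise comparison is shown above. For large n, the divide-and-conquer algorithm (sort by x, recurse on halves, check the dividing strip) achieves O(n log n).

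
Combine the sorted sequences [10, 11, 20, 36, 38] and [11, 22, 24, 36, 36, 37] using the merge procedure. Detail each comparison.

Merging process:

Compare 10 vs 11: take 10 from left. Merged: [10]
Compare 11 vs 11: take 11 from left. Merged: [10, 11]
Compare 20 vs 11: take 11 from right. Merged: [10, 11, 11]
Compare 20 vs 22: take 20 from left. Merged: [10, 11, 11, 20]
Compare 36 vs 22: take 22 from right. Merged: [10, 11, 11, 20, 22]
Compare 36 vs 24: take 24 from right. Merged: [10, 11, 11, 20, 22, 24]
Compare 36 vs 36: take 36 from left. Merged: [10, 11, 11, 20, 22, 24, 36]
Compare 38 vs 36: take 36 from right. Merged: [10, 11, 11, 20, 22, 24, 36, 36]
Compare 38 vs 36: take 36 from right. Merged: [10, 11, 11, 20, 22, 24, 36, 36, 36]
Compare 38 vs 37: take 37 from right. Merged: [10, 11, 11, 20, 22, 24, 36, 36, 36, 37]
Append remaining from left: [38]. Merged: [10, 11, 11, 20, 22, 24, 36, 36, 36, 37, 38]

Final merged array: [10, 11, 11, 20, 22, 24, 36, 36, 36, 37, 38]
Total comparisons: 10

The merged array is [10, 11, 11, 20, 22, 24, 36, 36, 36, 37, 38], requiring 10 comparisons. The merge step runs in O(n) time where n is the total number of elements.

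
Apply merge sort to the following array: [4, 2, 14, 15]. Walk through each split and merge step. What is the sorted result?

Merge sort trace:

Split: [4, 2, 14, 15] -> [4, 2] and [14, 15]
  Split: [4, 2] -> [4] and [2]
  Merge: [4] + [2] -> [2, 4]
  Split: [14, 15] -> [14] and [15]
  Merge: [14] + [15] -> [14, 15]
Merge: [2, 4] + [14, 15] -> [2, 4, 14, 15]

Final sorted array: [2, 4, 14, 15]

The merge sort proceeds by recursively splitting the array and merging sorted halves.
After all merges, the sorted array is [2, 4, 14, 15].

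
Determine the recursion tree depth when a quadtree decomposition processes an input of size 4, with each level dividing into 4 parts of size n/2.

For divide and conquer with division factor 2:

Problem sizes at each level:
Level 0: 4
Level 1: 2
Level 2: 1

The root is level 0 and the size-1 base case is level 2 (the tree spans levels 0 through 2, i.e. 3 levels counting the root), so the depth is the number of divisions: log_2(4) = 2

The recursion tree depth is log_2(4) = 2. At each level, the problem size is divided by 2, so it takes 2 divisions to reduce to a base case of size 1. The algorithm makes 4 recursive calls at each level.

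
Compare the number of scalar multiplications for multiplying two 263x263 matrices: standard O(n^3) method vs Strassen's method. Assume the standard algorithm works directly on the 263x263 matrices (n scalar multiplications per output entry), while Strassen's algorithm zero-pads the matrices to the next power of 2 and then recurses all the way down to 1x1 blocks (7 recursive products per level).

Matrix multiplication for 263x263 matrices:

Strassen's algorithm requires power-of-2 dimensions. Pad 263x263 to 512x512 (next power of 2).

Standard algorithm: 263^3 = 18191447 multiplications
Strassen's algorithm: 7^(log2(512)) = 7^9 = 40353607 multiplications
Difference: 18191447 - 40353607 = -22162160 (Strassen uses MORE here due to padding overhead — for small or just-over-power-of-2 n, padding can outweigh the per-level savings)

Standard: 18191447 multiplications (263^3). Strassen: 40353607 multiplications (7^9, after padding to 512x512). Strassen reduces 8 recursive multiplications to 7 at each level.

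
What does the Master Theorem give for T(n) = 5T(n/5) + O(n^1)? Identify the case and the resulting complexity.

Master Theorem for T(n) = 5T(n/5) + O(n^1):

a = 5, b = 5, c = 1
log_b(a) = log_5(5) = 1.0000

Case 2: c = 1 = log_5(5) = 1.0000
T(n) = O(n^1 log n) = O(n log n)

For T(n) = 5T(n/5) + O(n^1): log_5(5) = 1.0000. This is Case 2 of the Master Theorem (c = log_b(a), equal work at all levels), giving O(n log n).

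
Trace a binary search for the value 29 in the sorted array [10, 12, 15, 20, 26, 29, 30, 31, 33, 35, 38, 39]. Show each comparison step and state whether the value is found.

Binary search for 29 in [10, 12, 15, 20, 26, 29, 30, 31, 33, 35, 38, 39]:

lo=0, hi=11, mid=5, arr[mid]=29 -> Found target at index 5!

Binary search finds 29 at index 5 after 1 comparisons. The search repeatedly halves the search space by comparing with the middle element.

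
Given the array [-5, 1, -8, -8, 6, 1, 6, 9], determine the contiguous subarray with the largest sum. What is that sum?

Using Kadane's algorithm on [-5, 1, -8, -8, 6, 1, 6, 9]:

Scanning through the array:
Position 1 (value 1): max_ending_here = 1, max_so_far = 1
Position 2 (value -8): max_ending_here = -7, max_so_far = 1
Position 3 (value -8): max_ending_here = -8, max_so_far = 1
Position 4 (value 6): max_ending_here = 6, max_so_far = 6
Position 5 (value 1): max_ending_here = 7, max_so_far = 7
Position 6 (value 6): max_ending_here = 13, max_so_far = 13
Position 7 (value 9): max_ending_here = 22, max_so_far = 22

Maximum subarray: [6, 1, 6, 9]
Maximum sum: 22

The maximum subarray is [6, 1, 6, 9] with sum 22. This subarray runs from index 4 to index 7.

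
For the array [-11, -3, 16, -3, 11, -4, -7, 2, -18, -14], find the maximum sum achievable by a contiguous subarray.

Using Kadane's algorithm on [-11, -3, 16, -3, 11, -4, -7, 2, -18, -14]:

Scanning through the array:
Position 1 (value -3): max_ending_here = -3, max_so_far = -3
Position 2 (value 16): max_ending_here = 16, max_so_far = 16
Position 3 (value -3): max_ending_here = 13, max_so_far = 16
Position 4 (value 11): max_ending_here = 24, max_so_far = 24
Position 5 (value -4): max_ending_here = 20, max_so_far = 24
Position 6 (value -7): max_ending_here = 13, max_so_far = 24
Position 7 (value 2): max_ending_here = 15, max_so_far = 24
Position 8 (value -18): max_ending_here = -3, max_so_far = 24
Position 9 (value -14): max_ending_here = -14, max_so_far = 24

Maximum subarray: [16, -3, 11]
Maximum sum: 24

The maximum subarray is [16, -3, 11] with sum 24. This subarray runs from index 2 to index 4.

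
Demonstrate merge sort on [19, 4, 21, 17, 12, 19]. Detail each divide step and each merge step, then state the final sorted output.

Merge sort trace:

Split: [19, 4, 21, 17, 12, 19] -> [19, 4, 21] and [17, 12, 19]
  Split: [19, 4, 21] -> [19] and [4, 21]
    Split: [4, 21] -> [4] and [21]
    Merge: [4] + [21] -> [4, 21]
  Merge: [19] + [4, 21] -> [4, 19, 21]
  Split: [17, 12, 19] -> [17] and [12, 19]
    Split: [12, 19] -> [12] and [19]
    Merge: [12] + [19] -> [12, 19]
  Merge: [17] + [12, 19] -> [12, 17, 19]
Merge: [4, 19, 21] + [12, 17, 19] -> [4, 12, 17, 19, 19, 21]

Final sorted array: [4, 12, 17, 19, 19, 21]

The merge sort proceeds by recursively splitting the array and merging sorted halves.
After all merges, the sorted array is [4, 12, 17, 19, 19, 21].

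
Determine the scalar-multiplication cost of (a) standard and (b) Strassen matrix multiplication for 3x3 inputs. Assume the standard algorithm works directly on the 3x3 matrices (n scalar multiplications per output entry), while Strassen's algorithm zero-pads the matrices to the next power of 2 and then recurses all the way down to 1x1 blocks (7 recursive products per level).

Matrix multiplication for 3x3 matrices:

Strassen's algorithm requires power-of-2 dimensions. Pad 3x3 to 4x4 (next power of 2).

Standard algorithm: 3^3 = 27 multiplications
Strassen's algorithm: 7^(log2(4)) = 7^2 = 49 multiplications
Difference: 27 - 49 = -22 (Strassen uses MORE here due to padding overhead — for small or just-over-power-of-2 n, padding can outweigh the per-level savings)

Standard: 27 multiplications (3^3). Strassen: 49 multiplications (7^2, after padding to 4x4). Strassen reduces 8 recursive multiplications to 7 at each level.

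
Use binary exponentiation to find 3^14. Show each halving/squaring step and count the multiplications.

Computing 3^14 by squaring (build up from 3^1; each line after the first costs one multiplication):

3^1 = 3
3^2 = (3^1)^2 = 3^2 = 9
3^3 = 3 * 3^2 = 3 * 9 = 27
3^6 = (3^3)^2 = 27^2 = 729
3^7 = 3 * 3^6 = 3 * 729 = 2187
3^14 = (3^7)^2 = 2187^2 = 4782969

Result: 4782969
Multiplications needed: 5 (5 lines after 3^1)

3^14 = 4782969. Using exponentiation by squaring, this requires 5 multiplications. The key idea: if the exponent is even, square the half-power; if odd, multiply by the base once.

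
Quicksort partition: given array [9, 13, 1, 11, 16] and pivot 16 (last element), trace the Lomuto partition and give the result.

Lomuto partition with pivot = 16:

Initial array: [9, 13, 1, 11, 16]

arr[0]=9 <= 16: swap with position 0, array becomes [9, 13, 1, 11, 16]
arr[1]=13 <= 16: swap with position 1, array becomes [9, 13, 1, 11, 16]
arr[2]=1 <= 16: swap with position 2, array becomes [9, 13, 1, 11, 16]
arr[3]=11 <= 16: swap with position 3, array becomes [9, 13, 1, 11, 16]

Place pivot at position 4: [9, 13, 1, 11, 16]
Pivot position: 4

After partitioning with pivot 16, the array becomes [9, 13, 1, 11, 16]. The pivot is placed at index 4. All elements to the left of the pivot are <= 16, and all elements to the right are > 16.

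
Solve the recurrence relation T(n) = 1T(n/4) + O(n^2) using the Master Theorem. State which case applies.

Master Theorem for T(n) = 1T(n/4) + O(n^2):

a = 1, b = 4, c = 2
log_b(a) = log_4(1) = 0.0000

Case 3: c = 2 > log_4(1) = 0.0000
T(n) = O(n^2) = O(n^2)

For T(n) = 1T(n/4) + O(n^2): log_4(1) = 0.0000. This is Case 3 of the Master Theorem (c > log_b(a), work dominated by root), giving O(n^2).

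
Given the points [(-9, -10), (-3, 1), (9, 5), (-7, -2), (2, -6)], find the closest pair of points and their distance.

Computing all pairwise distances among 5 points:

d((-9, -10), (-3, 1)) = 12.53
d((-9, -10), (9, 5)) = 23.4307
d((-9, -10), (-7, -2)) = 8.2462
d((-9, -10), (2, -6)) = 11.7047
d((-3, 1), (9, 5)) = 12.6491
d((-3, 1), (-7, -2)) = 5.0 <-- minimum
d((-3, 1), (2, -6)) = 8.6023
d((9, 5), (-7, -2)) = 17.4642
d((9, 5), (2, -6)) = 13.0384
d((-7, -2), (2, -6)) = 9.8489

Closest pair: (-3, 1) and (-7, -2) with distance 5.0

The closest pair is (-3, 1) and (-7, -2) with Euclidean distance 5.0. For 5 points, brute-force pairwise comparison is shown above. For large n, the divide-and-conquer algorithm (sort by x, recurse on halves, check the dividing strip) achieves O(n log n).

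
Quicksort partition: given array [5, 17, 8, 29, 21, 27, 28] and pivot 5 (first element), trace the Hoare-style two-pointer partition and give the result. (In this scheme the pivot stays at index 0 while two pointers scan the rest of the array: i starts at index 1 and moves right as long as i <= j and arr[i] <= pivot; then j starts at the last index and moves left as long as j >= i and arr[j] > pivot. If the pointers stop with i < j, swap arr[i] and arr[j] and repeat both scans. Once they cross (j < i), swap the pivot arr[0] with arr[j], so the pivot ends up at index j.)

Hoare-style two-pointer partition with pivot = 5:

Initial array: [5, 17, 8, 29, 21, 27, 28]

Pointers start at i = 1, j = 6.
i ends at 1, j ends at 0: the pointers have crossed (j < i), so scanning stops.

j = 0, so swapping arr[0] with arr[j] leaves the pivot at position 0: [5, 17, 8, 29, 21, 27, 28]
Pivot position: 0

After partitioning with pivot 5, the array becomes [5, 17, 8, 29, 21, 27, 28]. The pivot is placed at index 0. All elements to the left of the pivot are <= 5, and all elements to the right are > 5.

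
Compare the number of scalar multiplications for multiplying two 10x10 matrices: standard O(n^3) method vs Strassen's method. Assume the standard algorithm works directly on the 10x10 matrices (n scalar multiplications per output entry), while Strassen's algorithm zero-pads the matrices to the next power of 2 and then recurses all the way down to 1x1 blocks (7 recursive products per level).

Matrix multiplication for 10x10 matrices:

Strassen's algorithm requires power-of-2 dimensions. Pad 10x10 to 16x16 (next power of 2).

Standard algorithm: 10^3 = 1000 multiplications
Strassen's algorithm: 7^(log2(16)) = 7^4 = 2401 multiplications
Difference: 1000 - 2401 = -1401 (Strassen uses MORE here due to padding overhead — for small or just-over-power-of-2 n, padding can outweigh the per-level savings)

Standard: 1000 multiplications (10^3). Strassen: 2401 multiplications (7^4, after padding to 16x16). Strassen reduces 8 recursive multiplications to 7 at each level.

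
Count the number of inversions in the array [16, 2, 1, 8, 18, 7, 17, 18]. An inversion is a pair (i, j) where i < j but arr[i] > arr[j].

Finding inversions in [16, 2, 1, 8, 18, 7, 17, 18]:

(0, 1): arr[0]=16 > arr[1]=2
(0, 2): arr[0]=16 > arr[2]=1
(0, 3): arr[0]=16 > arr[3]=8
(0, 5): arr[0]=16 > arr[5]=7
(1, 2): arr[1]=2 > arr[2]=1
(3, 5): arr[3]=8 > arr[5]=7
(4, 5): arr[4]=18 > arr[5]=7
(4, 6): arr[4]=18 > arr[6]=17

Total inversions: 8

The array has 8 inversion(s): (0,1), (0,2), (0,3), (0,5), (1,2), (3,5), (4,5), (4,6). Each pair (i,j) satisfies i < j and arr[i] > arr[j].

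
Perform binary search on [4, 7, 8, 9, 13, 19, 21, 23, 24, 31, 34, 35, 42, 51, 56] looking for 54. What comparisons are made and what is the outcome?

Binary search for 54 in [4, 7, 8, 9, 13, 19, 21, 23, 24, 31, 34, 35, 42, 51, 56]:

lo=0, hi=14, mid=7, arr[mid]=23 -> 23 < 54, search right half
lo=8, hi=14, mid=11, arr[mid]=35 -> 35 < 54, search right half
lo=12, hi=14, mid=13, arr[mid]=51 -> 51 < 54, search right half
lo=14, hi=14, mid=14, arr[mid]=56 -> 56 > 54, search left half
lo=14 > hi=13, target 54 not found

Binary search determines that 54 is not in the array after 4 comparisons. The search space was exhausted without finding the target.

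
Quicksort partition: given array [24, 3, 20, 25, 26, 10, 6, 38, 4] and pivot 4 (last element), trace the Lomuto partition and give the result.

Lomuto partition with pivot = 4:

Initial array: [24, 3, 20, 25, 26, 10, 6, 38, 4]

arr[0]=24 > 4: no swap
arr[1]=3 <= 4: swap with position 0, array becomes [3, 24, 20, 25, 26, 10, 6, 38, 4]
arr[2]=20 > 4: no swap
arr[3]=25 > 4: no swap
arr[4]=26 > 4: no swap
arr[5]=10 > 4: no swap
arr[6]=6 > 4: no swap
arr[7]=38 > 4: no swap

Place pivot at position 1: [3, 4, 20, 25, 26, 10, 6, 38, 24]
Pivot position: 1

After partitioning with pivot 4, the array becomes [3, 4, 20, 25, 26, 10, 6, 38, 24]. The pivot is placed at index 1. All elements to the left of the pivot are <= 4, and all elements to the right are > 4.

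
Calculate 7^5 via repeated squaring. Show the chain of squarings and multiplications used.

Computing 7^5 by squaring (build up from 7^1; each line after the first costs one multiplication):

7^1 = 7
7^2 = (7^1)^2 = 7^2 = 49
7^4 = (7^2)^2 = 49^2 = 2401
7^5 = 7 * 7^4 = 7 * 2401 = 16807

Result: 16807
Multiplications needed: 3 (3 lines after 7^1)

7^5 = 16807. Using exponentiation by squaring, this requires 3 multiplications. The key idea: if the exponent is even, square the half-power; if odd, multiply by the base once.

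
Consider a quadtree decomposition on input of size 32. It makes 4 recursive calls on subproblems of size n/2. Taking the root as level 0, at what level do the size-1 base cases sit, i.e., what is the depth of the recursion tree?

For divide and conquer with division factor 2:

Problem sizes at each level:
Level 0: 32
Level 1: 16
Level 2: 8
Level 3: 4
Level 4: 2
Level 5: 1

The root is level 0 and the size-1 base case is level 5 (the tree spans levels 0 through 5, i.e. 6 levels counting the root), so the depth is the number of divisions: log_2(32) = 5

The recursion tree depth is log_2(32) = 5. At each level, the problem size is divided by 2, so it takes 5 divisions to reduce to a base case of size 1. The algorithm makes 4 recursive calls at each level.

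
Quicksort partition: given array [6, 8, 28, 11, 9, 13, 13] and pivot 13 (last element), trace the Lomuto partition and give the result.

Lomuto partition with pivot = 13:

Initial array: [6, 8, 28, 11, 9, 13, 13]

arr[0]=6 <= 13: swap with position 0, array becomes [6, 8, 28, 11, 9, 13, 13]
arr[1]=8 <= 13: swap with position 1, array becomes [6, 8, 28, 11, 9, 13, 13]
arr[2]=28 > 13: no swap
arr[3]=11 <= 13: swap with position 2, array becomes [6, 8, 11, 28, 9, 13, 13]
arr[4]=9 <= 13: swap with position 3, array becomes [6, 8, 11, 9, 28, 13, 13]
arr[5]=13 <= 13: swap with position 4, array becomes [6, 8, 11, 9, 13, 28, 13]

Place pivot at position 5: [6, 8, 11, 9, 13, 13, 28]
Pivot position: 5

After partitioning with pivot 13, the array becomes [6, 8, 11, 9, 13, 13, 28]. The pivot is placed at index 5. All elements to the left of the pivot are <= 13, and all elements to the right are > 13.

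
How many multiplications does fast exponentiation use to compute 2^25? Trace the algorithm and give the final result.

Computing 2^25 by squaring (build up from 2^1; each line after the first costs one multiplication):

2^1 = 2
2^2 = (2^1)^2 = 2^2 = 4
2^3 = 2 * 2^2 = 2 * 4 = 8
2^6 = (2^3)^2 = 8^2 = 64
2^12 = (2^6)^2 = 64^2 = 4096
2^24 = (2^12)^2 = 4096^2 = 16777216
2^25 = 2 * 2^24 = 2 * 16777216 = 33554432

Result: 33554432
Multiplications needed: 6 (6 lines after 2^1)

2^25 = 33554432. Using exponentiation by squaring, this requires 6 multiplications. The key idea: if the exponent is even, square the half-power; if odd, multiply by the base once.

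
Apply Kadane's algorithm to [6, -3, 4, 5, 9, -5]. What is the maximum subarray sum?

Using Kadane's algorithm on [6, -3, 4, 5, 9, -5]:

Scanning through the array:
Position 1 (value -3): max_ending_here = 3, max_so_far = 6
Position 2 (value 4): max_ending_here = 7, max_so_far = 7
Position 3 (value 5): max_ending_here = 12, max_so_far = 12
Position 4 (value 9): max_ending_here = 21, max_so_far = 21
Position 5 (value -5): max_ending_here = 16, max_so_far = 21

Maximum subarray: [6, -3, 4, 5, 9]
Maximum sum: 21

The maximum subarray is [6, -3, 4, 5, 9] with sum 21. This subarray runs from index 0 to index 4.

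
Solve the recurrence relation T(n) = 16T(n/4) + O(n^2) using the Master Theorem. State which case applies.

Master Theorem for T(n) = 16T(n/4) + O(n^2):

a = 16, b = 4, c = 2
log_b(a) = log_4(16) = 2.0000

Case 2: c = 2 = log_4(16) = 2.0000
T(n) = O(n^2 log n) = O(n^2 log n)

For T(n) = 16T(n/4) + O(n^2): log_4(16) = 2.0000. This is Case 2 of the Master Theorem (c = log_b(a), equal work at all levels), giving O(n^2 log n).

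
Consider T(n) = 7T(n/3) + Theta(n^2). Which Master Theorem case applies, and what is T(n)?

Master Theorem for T(n) = 7T(n/3) + O(n^2):

a = 7, b = 3, c = 2
log_b(a) = log_3(7) = 1.7712

Case 3: c = 2 > log_3(7) = 1.7712
T(n) = O(n^2) = O(n^2)

For T(n) = 7T(n/3) + O(n^2): log_3(7) = 1.7712. This is Case 3 of the Master Theorem (c > log_b(a), work dominated by root), giving O(n^2).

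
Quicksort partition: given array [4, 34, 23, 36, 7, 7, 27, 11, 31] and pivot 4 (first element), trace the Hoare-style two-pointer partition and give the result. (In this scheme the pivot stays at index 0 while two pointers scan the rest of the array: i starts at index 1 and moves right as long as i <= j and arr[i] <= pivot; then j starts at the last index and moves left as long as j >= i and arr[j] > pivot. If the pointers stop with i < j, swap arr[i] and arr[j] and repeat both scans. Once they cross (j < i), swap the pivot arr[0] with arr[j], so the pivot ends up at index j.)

Hoare-style two-pointer partition with pivot = 4:

Initial array: [4, 34, 23, 36, 7, 7, 27, 11, 31]

Pointers start at i = 1, j = 8.
i ends at 1, j ends at 0: the pointers have crossed (j < i), so scanning stops.

j = 0, so swapping arr[0] with arr[j] leaves the pivot at position 0: [4, 34, 23, 36, 7, 7, 27, 11, 31]
Pivot position: 0

After partitioning with pivot 4, the array becomes [4, 34, 23, 36, 7, 7, 27, 11, 31]. The pivot is placed at index 0. All elements to the left of the pivot are <= 4, and all elements to the right are > 4.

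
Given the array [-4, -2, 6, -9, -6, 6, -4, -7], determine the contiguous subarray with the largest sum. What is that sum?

Using Kadane's algorithm on [-4, -2, 6, -9, -6, 6, -4, -7]:

Scanning through the array:
Position 1 (value -2): max_ending_here = -2, max_so_far = -2
Position 2 (value 6): max_ending_here = 6, max_so_far = 6
Position 3 (value -9): max_ending_here = -3, max_so_far = 6
Position 4 (value -6): max_ending_here = -6, max_so_far = 6
Position 5 (value 6): max_ending_here = 6, max_so_far = 6
Position 6 (value -4): max_ending_here = 2, max_so_far = 6
Position 7 (value -7): max_ending_here = -5, max_so_far = 6

Maximum subarray: [6]
Maximum sum: 6

The maximum subarray is [6] with sum 6. This subarray runs from index 2 to index 2.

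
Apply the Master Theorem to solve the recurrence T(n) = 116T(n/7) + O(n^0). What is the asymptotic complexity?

Master Theorem for T(n) = 116T(n/7) + O(n^0):

a = 116, b = 7, c = 0
log_b(a) = log_7(116) = 2.4429

Case 1: c = 0 < log_7(116) = 2.4429
T(n) = O(n^(log_7 116))

For T(n) = 116T(n/7) + O(n^0): log_7(116) = 2.4429. This is Case 1 of the Master Theorem (c < log_b(a), work dominated by leaves), giving O(n^(log_7 116)).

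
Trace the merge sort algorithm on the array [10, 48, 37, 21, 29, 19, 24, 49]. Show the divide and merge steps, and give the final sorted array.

Merge sort trace:

Split: [10, 48, 37, 21, 29, 19, 24, 49] -> [10, 48, 37, 21] and [29, 19, 24, 49]
  Split: [10, 48, 37, 21] -> [10, 48] and [37, 21]
    Split: [10, 48] -> [10] and [48]
    Merge: [10] + [48] -> [10, 48]
    Split: [37, 21] -> [37] and [21]
    Merge: [37] + [21] -> [21, 37]
  Merge: [10, 48] + [21, 37] -> [10, 21, 37, 48]
  Split: [29, 19, 24, 49] -> [29, 19] and [24, 49]
    Split: [29, 19] -> [29] and [19]
    Merge: [29] + [19] -> [19, 29]
    Split: [24, 49] -> [24] and [49]
    Merge: [24] + [49] -> [24, 49]
  Merge: [19, 29] + [24, 49] -> [19, 24, 29, 49]
Merge: [10, 21, 37, 48] + [19, 24, 29, 49] -> [10, 19, 21, 24, 29, 37, 48, 49]

Final sorted array: [10, 19, 21, 24, 29, 37, 48, 49]

The merge sort proceeds by recursively splitting the array and merging sorted halves.
After all merges, the sorted array is [10, 19, 21, 24, 29, 37, 48, 49].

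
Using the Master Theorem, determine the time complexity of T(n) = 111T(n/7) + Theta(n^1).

Master Theorem for T(n) = 111T(n/7) + O(n^1):

a = 111, b = 7, c = 1
log_b(a) = log_7(111) = 2.4202

Case 1: c = 1 < log_7(111) = 2.4202
T(n) = O(n^(log_7 111))

For T(n) = 111T(n/7) + O(n^1): log_7(111) = 2.4202. This is Case 1 of the Master Theorem (c < log_b(a), work dominated by leaves), giving O(n^(log_7 111)).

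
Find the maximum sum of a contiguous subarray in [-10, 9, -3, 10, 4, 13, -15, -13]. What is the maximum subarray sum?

Using Kadane's algorithm on [-10, 9, -3, 10, 4, 13, -15, -13]:

Scanning through the array:
Position 1 (value 9): max_ending_here = 9, max_so_far = 9
Position 2 (value -3): max_ending_here = 6, max_so_far = 9
Position 3 (value 10): max_ending_here = 16, max_so_far = 16
Position 4 (value 4): max_ending_here = 20, max_so_far = 20
Position 5 (value 13): max_ending_here = 33, max_so_far = 33
Position 6 (value -15): max_ending_here = 18, max_so_far = 33
Position 7 (value -13): max_ending_here = 5, max_so_far = 33

Maximum subarray: [9, -3, 10, 4, 13]
Maximum sum: 33

The maximum subarray is [9, -3, 10, 4, 13] with sum 33. This subarray runs from index 1 to index 5.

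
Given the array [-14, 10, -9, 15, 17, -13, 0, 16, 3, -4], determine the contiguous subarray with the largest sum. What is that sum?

Using Kadane's algorithm on [-14, 10, -9, 15, 17, -13, 0, 16, 3, -4]:

Scanning through the array:
Position 1 (value 10): max_ending_here = 10, max_so_far = 10
Position 2 (value -9): max_ending_here = 1, max_so_far = 10
Position 3 (value 15): max_ending_here = 16, max_so_far = 16
Position 4 (value 17): max_ending_here = 33, max_so_far = 33
Position 5 (value -13): max_ending_here = 20, max_so_far = 33
Position 6 (value 0): max_ending_here = 20, max_so_far = 33
Position 7 (value 16): max_ending_here = 36, max_so_far = 36
Position 8 (value 3): max_ending_here = 39, max_so_far = 39
Position 9 (value -4): max_ending_here = 35, max_so_far = 39

Maximum subarray: [10, -9, 15, 17, -13, 0, 16, 3]
Maximum sum: 39

The maximum subarray is [10, -9, 15, 17, -13, 0, 16, 3] with sum 39. This subarray runs from index 1 to index 8.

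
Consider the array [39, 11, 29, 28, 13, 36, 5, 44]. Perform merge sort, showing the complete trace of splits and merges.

Merge sort trace:

Split: [39, 11, 29, 28, 13, 36, 5, 44] -> [39, 11, 29, 28] and [13, 36, 5, 44]
  Split: [39, 11, 29, 28] -> [39, 11] and [29, 28]
    Split: [39, 11] -> [39] and [11]
    Merge: [39] + [11] -> [11, 39]
    Split: [29, 28] -> [29] and [28]
    Merge: [29] + [28] -> [28, 29]
  Merge: [11, 39] + [28, 29] -> [11, 28, 29, 39]
  Split: [13, 36, 5, 44] -> [13, 36] and [5, 44]
    Split: [13, 36] -> [13] and [36]
    Merge: [13] + [36] -> [13, 36]
    Split: [5, 44] -> [5] and [44]
    Merge: [5] + [44] -> [5, 44]
  Merge: [13, 36] + [5, 44] -> [5, 13, 36, 44]
Merge: [11, 28, 29, 39] + [5, 13, 36, 44] -> [5, 11, 13, 28, 29, 36, 39, 44]

Final sorted array: [5, 11, 13, 28, 29, 36, 39, 44]

The merge sort proceeds by recursively splitting the array and merging sorted halves.
After all merges, the sorted array is [5, 11, 13, 28, 29, 36, 39, 44].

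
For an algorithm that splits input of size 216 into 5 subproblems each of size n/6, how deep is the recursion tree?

For divide and conquer with division factor 6:

Problem sizes at each level:
Level 0: 216
Level 1: 36
Level 2: 6
Level 3: 1

The root is level 0 and the size-1 base case is level 3 (the tree spans levels 0 through 3, i.e. 4 levels counting the root), so the depth is the number of divisions: log_6(216) = 3

The recursion tree depth is log_6(216) = 3. At each level, the problem size is divided by 6, so it takes 3 divisions to reduce to a base case of size 1. The algorithm makes 5 recursive calls at each level.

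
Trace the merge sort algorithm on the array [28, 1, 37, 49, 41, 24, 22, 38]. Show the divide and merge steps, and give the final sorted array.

Merge sort trace:

Split: [28, 1, 37, 49, 41, 24, 22, 38] -> [28, 1, 37, 49] and [41, 24, 22, 38]
  Split: [28, 1, 37, 49] -> [28, 1] and [37, 49]
    Split: [28, 1] -> [28] and [1]
    Merge: [28] + [1] -> [1, 28]
    Split: [37, 49] -> [37] and [49]
    Merge: [37] + [49] -> [37, 49]
  Merge: [1, 28] + [37, 49] -> [1, 28, 37, 49]
  Split: [41, 24, 22, 38] -> [41, 24] and [22, 38]
    Split: [41, 24] -> [41] and [24]
    Merge: [41] + [24] -> [24, 41]
    Split: [22, 38] -> [22] and [38]
    Merge: [22] + [38] -> [22, 38]
  Merge: [24, 41] + [22, 38] -> [22, 24, 38, 41]
Merge: [1, 28, 37, 49] + [22, 24, 38, 41] -> [1, 22, 24, 28, 37, 38, 41, 49]

Final sorted array: [1, 22, 24, 28, 37, 38, 41, 49]

The merge sort proceeds by recursively splitting the array and merging sorted halves.
After all merges, the sorted array is [1, 22, 24, 28, 37, 38, 41, 49].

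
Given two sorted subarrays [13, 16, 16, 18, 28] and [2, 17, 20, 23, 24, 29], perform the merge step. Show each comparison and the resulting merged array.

Merging process:

Compare 13 vs 2: take 2 from right. Merged: [2]
Compare 13 vs 17: take 13 from left. Merged: [2, 13]
Compare 16 vs 17: take 16 from left. Merged: [2, 13, 16]
Compare 16 vs 17: take 16 from left. Merged: [2, 13, 16, 16]
Compare 18 vs 17: take 17 from right. Merged: [2, 13, 16, 16, 17]
Compare 18 vs 20: take 18 from left. Merged: [2, 13, 16, 16, 17, 18]
Compare 28 vs 20: take 20 from right. Merged: [2, 13, 16, 16, 17, 18, 20]
Compare 28 vs 23: take 23 from right. Merged: [2, 13, 16, 16, 17, 18, 20, 23]
Compare 28 vs 24: take 24 from right. Merged: [2, 13, 16, 16, 17, 18, 20, 23, 24]
Compare 28 vs 29: take 28 from left. Merged: [2, 13, 16, 16, 17, 18, 20, 23, 24, 28]
Append remaining from right: [29]. Merged: [2, 13, 16, 16, 17, 18, 20, 23, 24, 28, 29]

Final merged array: [2, 13, 16, 16, 17, 18, 20, 23, 24, 28, 29]
Total comparisons: 10

The merged array is [2, 13, 16, 16, 17, 18, 20, 23, 24, 28, 29], requiring 10 comparisons. The merge step runs in O(n) time where n is the total number of elements.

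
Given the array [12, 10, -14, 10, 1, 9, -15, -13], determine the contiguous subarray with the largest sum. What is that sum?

Using Kadane's algorithm on [12, 10, -14, 10, 1, 9, -15, -13]:

Scanning through the array:
Position 1 (value 10): max_ending_here = 22, max_so_far = 22
Position 2 (value -14): max_ending_here = 8, max_so_far = 22
Position 3 (value 10): max_ending_here = 18, max_so_far = 22
Position 4 (value 1): max_ending_here = 19, max_so_far = 22
Position 5 (value 9): max_ending_here = 28, max_so_far = 28
Position 6 (value -15): max_ending_here = 13, max_so_far = 28
Position 7 (value -13): max_ending_here = 0, max_so_far = 28

Maximum subarray: [12, 10, -14, 10, 1, 9]
Maximum sum: 28

The maximum subarray is [12, 10, -14, 10, 1, 9] with sum 28. This subarray runs from index 0 to index 5.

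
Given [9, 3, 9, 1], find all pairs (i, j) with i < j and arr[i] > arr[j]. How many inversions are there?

Finding inversions in [9, 3, 9, 1]:

(0, 1): arr[0]=9 > arr[1]=3
(0, 3): arr[0]=9 > arr[3]=1
(1, 3): arr[1]=3 > arr[3]=1
(2, 3): arr[2]=9 > arr[3]=1

Total inversions: 4

The array has 4 inversion(s): (0,1), (0,3), (1,3), (2,3). Each pair (i,j) satisfies i < j and arr[i] > arr[j].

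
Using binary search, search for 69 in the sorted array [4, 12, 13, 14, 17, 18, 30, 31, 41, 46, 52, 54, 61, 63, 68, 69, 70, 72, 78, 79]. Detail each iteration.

Binary search for 69 in [4, 12, 13, 14, 17, 18, 30, 31, 41, 46, 52, 54, 61, 63, 68, 69, 70, 72, 78, 79]:

lo=0, hi=19, mid=9, arr[mid]=46 -> 46 < 69, search right half
lo=10, hi=19, mid=14, arr[mid]=68 -> 68 < 69, search right half
lo=15, hi=19, mid=17, arr[mid]=72 -> 72 > 69, search left half
lo=15, hi=16, mid=15, arr[mid]=69 -> Found target at index 15!

Binary search finds 69 at index 15 after 4 comparisons. The search repeatedly halves the search space by comparing with the middle element.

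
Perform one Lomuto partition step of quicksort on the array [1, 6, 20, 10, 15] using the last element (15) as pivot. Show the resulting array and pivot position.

Lomuto partition with pivot = 15:

Initial array: [1, 6, 20, 10, 15]

arr[0]=1 <= 15: swap with position 0, array becomes [1, 6, 20, 10, 15]
arr[1]=6 <= 15: swap with position 1, array becomes [1, 6, 20, 10, 15]
arr[2]=20 > 15: no swap
arr[3]=10 <= 15: swap with position 2, array becomes [1, 6, 10, 20, 15]

Place pivot at position 3: [1, 6, 10, 15, 20]
Pivot position: 3

After partitioning with pivot 15, the array becomes [1, 6, 10, 15, 20]. The pivot is placed at index 3. All elements to the left of the pivot are <= 15, and all elements to the right are > 15.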